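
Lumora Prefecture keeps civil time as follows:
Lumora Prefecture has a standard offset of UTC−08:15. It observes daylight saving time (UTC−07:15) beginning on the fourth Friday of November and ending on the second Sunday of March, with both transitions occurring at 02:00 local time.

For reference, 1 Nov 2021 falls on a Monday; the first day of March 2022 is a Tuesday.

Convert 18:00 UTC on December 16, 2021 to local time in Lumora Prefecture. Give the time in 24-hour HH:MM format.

10:45

1 November 2021 is a Monday, so the first Friday is November 5 and the fourth is November 26.
1 March 2022 is a Tuesday, so the first Sunday is March 6 and the second is March 13.
At the standard offset (UTC−08:15), 18:00 UTC − 8h15m = 09:45 Lumora Prefecture standard time.
Daylight saving runs 26 November 2021 – 13 March 2022; the standard-time date in Lumora Prefecture, December 16, 2021, is inside that window, so Lumora Prefecture is at UTC−07:15.
18:00 UTC − 7h15m = 10:45 local.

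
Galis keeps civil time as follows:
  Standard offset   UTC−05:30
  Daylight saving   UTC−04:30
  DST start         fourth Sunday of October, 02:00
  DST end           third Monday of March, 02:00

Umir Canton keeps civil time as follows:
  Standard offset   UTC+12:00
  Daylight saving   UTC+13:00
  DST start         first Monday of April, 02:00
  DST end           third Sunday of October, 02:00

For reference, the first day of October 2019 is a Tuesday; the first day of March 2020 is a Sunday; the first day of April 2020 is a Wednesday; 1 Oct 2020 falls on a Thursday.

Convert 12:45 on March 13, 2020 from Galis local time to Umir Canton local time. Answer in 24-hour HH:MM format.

1 October 2019 is a Tuesday, so the first Sunday is October 6 and the fourth is October 27.
1 March 2020 is a Sunday, so the first Monday is March 2 and the third is March 16.
Daylight saving runs 27 October 2019 – 16 March 2020; March 13, 2020 is inside that window, so Galis is at UTC−04:30.
12:45 Galis + 4h30m = 17:15 UTC.
1 April 2020 is a Wednesday, so the first Monday is April 6.
1 October 2020 is a Thursday, so the first Sunday is October 4 and the third is October 18.
At the standard offset (UTC+12:00), 17:15 UTC + 12h = 05:15 Umir Canton standard time (rolling into the next day, 14 March 2020).
The standard-time date in Umir Canton, March 14, 2020, does not fall between 6 April and 18 October, so daylight saving is not in effect and Umir Canton is at UTC+12:00.
17:15 UTC + 12h = 05:15 Umir Canton (rolling into the next day, 14 March 2020).

05:15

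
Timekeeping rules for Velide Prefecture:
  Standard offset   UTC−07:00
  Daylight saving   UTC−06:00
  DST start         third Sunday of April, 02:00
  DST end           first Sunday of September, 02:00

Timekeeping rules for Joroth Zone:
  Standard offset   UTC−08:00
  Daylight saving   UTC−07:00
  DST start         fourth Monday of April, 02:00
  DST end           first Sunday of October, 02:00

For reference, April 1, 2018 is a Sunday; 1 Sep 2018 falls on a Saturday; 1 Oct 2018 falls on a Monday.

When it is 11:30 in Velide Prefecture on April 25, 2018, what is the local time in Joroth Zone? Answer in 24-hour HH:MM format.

10:30

1 April 2018 is a Sunday, so the first Sunday is April 1 and the third is April 15.
1 September 2018 is a Saturday, so the first Sunday is September 2.
April 25, 2018 lies within the daylight-saving period (15 April – 2 September), so Velide Prefecture is on daylight time, UTC−06:00.
11:30 Velide Prefecture + 6h = 17:30 UTC.
1 April 2018 is a Sunday, so the first Monday is April 2 and the fourth is April 23.
1 October 2018 is a Monday, so the first Sunday is October 7.
At the standard offset (UTC−08:00), 17:30 UTC − 8h = 09:30 Joroth Zone standard time.
The standard-time date in Joroth Zone, April 25, 2018, falls between 23 April and 7 October, so daylight saving is in effect and Joroth Zone is at UTC−07:00.
17:30 UTC − 7h = 10:30 Joroth Zone.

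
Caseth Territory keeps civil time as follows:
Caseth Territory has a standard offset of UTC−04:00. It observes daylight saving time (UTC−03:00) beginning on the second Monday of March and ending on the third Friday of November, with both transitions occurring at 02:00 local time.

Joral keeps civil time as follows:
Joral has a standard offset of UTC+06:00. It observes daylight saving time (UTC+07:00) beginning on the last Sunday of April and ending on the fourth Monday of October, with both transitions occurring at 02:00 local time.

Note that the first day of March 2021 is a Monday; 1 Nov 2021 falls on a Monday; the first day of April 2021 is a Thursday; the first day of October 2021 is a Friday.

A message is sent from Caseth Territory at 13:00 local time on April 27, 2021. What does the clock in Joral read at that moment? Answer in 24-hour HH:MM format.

1 March 2021 is a Monday, so the first Monday is March 1 and the second is March 8.
1 November 2021 is a Monday, so the first Friday is November 5 and the third is November 19.
Daylight saving runs 8 March – 19 November; April 27, 2021 is inside that window, so Caseth Territory is at UTC−03:00.
13:00 Caseth Territory + 3h = 16:00 UTC.
1 April 2021 is a Thursday, so Sundays fall on 4, 11, 18, 25; the last is April 25.
1 October 2021 is a Friday, so the first Monday is October 4 and the fourth is October 25.
At the standard offset (UTC+06:00), 16:00 UTC + 6h = 22:00 Joral standard time.
The standard-time date in Joral, April 27, 2021, lies within the daylight-saving period (25 April – 25 October), so Joral is on daylight time, UTC+07:00.
16:00 UTC + 7h = 23:00 Joral.

23:00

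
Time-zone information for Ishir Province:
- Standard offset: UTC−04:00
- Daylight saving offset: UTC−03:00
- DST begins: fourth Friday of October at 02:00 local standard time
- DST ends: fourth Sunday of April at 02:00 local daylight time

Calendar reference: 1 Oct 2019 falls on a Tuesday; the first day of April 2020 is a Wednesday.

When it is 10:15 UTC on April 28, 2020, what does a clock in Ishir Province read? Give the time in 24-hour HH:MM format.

06:15

1 October 2019 is a Tuesday, so the first Friday is October 4 and the fourth is October 25.
1 April 2020 is a Wednesday, so the first Sunday is April 5 and the fourth is April 26.
At the standard offset (UTC−04:00), 10:15 UTC − 4h = 06:15 Ishir Province standard time.
The standard-time date in Ishir Province, April 28, 2020, does not fall between 25 October 2019 and 26 April 2020, so daylight saving is not in effect and Ishir Province is at UTC−04:00.
10:15 UTC − 4h = 06:15 local.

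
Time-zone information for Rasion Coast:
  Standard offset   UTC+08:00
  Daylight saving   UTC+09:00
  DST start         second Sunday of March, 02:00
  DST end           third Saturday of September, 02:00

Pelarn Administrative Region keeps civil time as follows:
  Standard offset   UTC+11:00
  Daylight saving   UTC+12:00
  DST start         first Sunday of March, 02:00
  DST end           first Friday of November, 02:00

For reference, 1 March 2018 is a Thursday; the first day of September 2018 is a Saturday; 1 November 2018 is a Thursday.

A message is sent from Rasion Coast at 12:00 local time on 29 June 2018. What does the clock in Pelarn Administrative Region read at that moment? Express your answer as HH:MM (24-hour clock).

15:00

1 March 2018 is a Thursday, so the first Sunday is March 4 and the second is March 11.
1 September 2018 is a Saturday, so the first Saturday is September 1 and the third is September 15.
29 June 2018 lies within the daylight-saving period (11 March – 15 September), so Rasion Coast is on daylight time, UTC+09:00.
12:00 Rasion Coast − 9h = 03:00 UTC.
1 March 2018 is a Thursday, so the first Sunday is March 4.
1 November 2018 is a Thursday, so the first Friday is November 2.
At the standard offset (UTC+11:00), 03:00 UTC + 11h = 14:00 Pelarn Administrative Region standard time.
Daylight saving runs 4 March – 2 November; the standard-time date in Pelarn Administrative Region, 29 June 2018, is inside that window, so Pelarn Administrative Region is at UTC+12:00.
03:00 UTC + 12h = 15:00 Pelarn Administrative Region.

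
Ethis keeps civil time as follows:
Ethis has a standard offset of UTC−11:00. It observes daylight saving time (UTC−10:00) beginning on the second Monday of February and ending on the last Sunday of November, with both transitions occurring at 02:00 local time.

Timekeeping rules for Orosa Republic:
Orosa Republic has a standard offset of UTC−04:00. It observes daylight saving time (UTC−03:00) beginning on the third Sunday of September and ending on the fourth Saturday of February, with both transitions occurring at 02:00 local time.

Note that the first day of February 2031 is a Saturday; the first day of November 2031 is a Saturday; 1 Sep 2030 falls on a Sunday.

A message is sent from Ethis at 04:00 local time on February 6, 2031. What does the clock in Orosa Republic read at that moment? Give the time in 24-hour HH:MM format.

1 February 2031 is a Saturday, so the first Monday is February 3 and the second is February 10.
1 November 2031 is a Saturday, so Sundays fall on 2, 9, 16, 23, 30; the last is November 30.
February 6, 2031 does not fall between 10 February and 30 November, so daylight saving is not in effect and Ethis is at UTC−11:00.
04:00 Ethis + 11h = 15:00 UTC.
1 September 2030 is a Sunday, so the first Sunday is September 1 and the third is September 15.
1 February 2031 is a Saturday, so the first Saturday is February 1 and the fourth is February 22.
At the standard offset (UTC−04:00), 15:00 UTC − 4h = 11:00 Orosa Republic standard time.
Daylight saving runs 15 September 2030 – 22 February 2031; the standard-time date in Orosa Republic, February 6, 2031, is inside that window, so Orosa Republic is at UTC−03:00.
15:00 UTC − 3h = 12:00 Orosa Republic.

12:00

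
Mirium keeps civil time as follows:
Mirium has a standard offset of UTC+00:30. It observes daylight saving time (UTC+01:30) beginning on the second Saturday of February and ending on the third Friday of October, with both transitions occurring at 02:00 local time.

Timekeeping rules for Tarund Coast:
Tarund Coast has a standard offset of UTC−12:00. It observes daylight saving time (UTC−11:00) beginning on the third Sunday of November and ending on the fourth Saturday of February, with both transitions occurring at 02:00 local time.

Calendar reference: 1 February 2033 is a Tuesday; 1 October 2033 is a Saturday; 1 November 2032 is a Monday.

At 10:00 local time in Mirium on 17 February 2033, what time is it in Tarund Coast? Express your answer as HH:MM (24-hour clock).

21:30

1 February 2033 is a Tuesday, so the first Saturday is February 5 and the second is February 12.
1 October 2033 is a Saturday, so the first Friday is October 7 and the third is October 21.
17 February 2033 lies within the daylight-saving period (12 February – 21 October), so Mirium is on daylight time, UTC+01:30.
10:00 Mirium − 1h30m = 08:30 UTC.
1 November 2032 is a Monday, so the first Sunday is November 7 and the third is November 21.
1 February 2033 is a Tuesday, so the first Saturday is February 5 and the fourth is February 26.
At the standard offset (UTC−12:00), 08:30 UTC − 12h = 20:30 Tarund Coast standard time (rolling into the previous day, 16 February 2033).
Daylight saving runs 21 November 2032 – 26 February 2033; the standard-time date in Tarund Coast, 16 February 2033, is inside that window, so Tarund Coast is at UTC−11:00.
08:30 UTC − 11h = 21:30 Tarund Coast (rolling into the previous day, 16 February 2033).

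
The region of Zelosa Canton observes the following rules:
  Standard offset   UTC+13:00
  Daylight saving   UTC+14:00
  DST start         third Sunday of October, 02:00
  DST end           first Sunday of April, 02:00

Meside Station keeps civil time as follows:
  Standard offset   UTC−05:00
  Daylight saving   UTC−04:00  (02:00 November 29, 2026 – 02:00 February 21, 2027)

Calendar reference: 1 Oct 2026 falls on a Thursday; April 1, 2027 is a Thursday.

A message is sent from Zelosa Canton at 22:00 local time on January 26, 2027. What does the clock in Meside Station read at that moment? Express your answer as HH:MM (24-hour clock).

1 October 2026 is a Thursday, so the first Sunday is October 4 and the third is October 18.
1 April 2027 is a Thursday, so the first Sunday is April 4.
Daylight saving runs 18 October 2026 – 4 April 2027; January 26, 2027 is inside that window, so Zelosa Canton is at UTC+14:00.
22:00 Zelosa Canton − 14h = 08:00 UTC.
At the standard offset (UTC−05:00), 08:00 UTC − 5h = 03:00 Meside Station standard time.
The standard-time date in Meside Station, January 26, 2027, lies within the daylight-saving period (29 November 2026 – 21 February 2027), so Meside Station is on daylight time, UTC−04:00.
08:00 UTC − 4h = 04:00 Meside Station.

04:00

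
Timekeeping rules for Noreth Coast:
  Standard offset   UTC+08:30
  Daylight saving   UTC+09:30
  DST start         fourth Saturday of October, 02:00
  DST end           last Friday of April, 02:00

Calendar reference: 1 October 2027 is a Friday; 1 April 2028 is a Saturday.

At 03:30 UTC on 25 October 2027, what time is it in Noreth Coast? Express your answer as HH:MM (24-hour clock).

13:00

1 October 2027 is a Friday, so the first Saturday is October 2 and the fourth is October 23.
1 April 2028 is a Saturday, so Fridays fall on 7, 14, 21, 28; the last is April 28.
At the standard offset (UTC+08:30), 03:30 UTC + 8h30m = 12:00 Noreth Coast standard time.
The standard-time date in Noreth Coast, 25 October 2027, lies within the daylight-saving period (23 October 2027 – 28 April 2028), so Noreth Coast is on daylight time, UTC+09:30.
03:30 UTC + 9h30m = 13:00 local.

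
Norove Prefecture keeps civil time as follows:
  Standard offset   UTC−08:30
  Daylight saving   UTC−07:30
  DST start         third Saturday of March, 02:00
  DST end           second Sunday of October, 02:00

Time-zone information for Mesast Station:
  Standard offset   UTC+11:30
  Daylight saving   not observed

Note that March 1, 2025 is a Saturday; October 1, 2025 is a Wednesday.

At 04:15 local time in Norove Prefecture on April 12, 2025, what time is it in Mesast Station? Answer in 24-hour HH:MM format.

23:15

1 March 2025 is a Saturday, so the first Saturday is March 1 and the third is March 15.
1 October 2025 is a Wednesday, so the first Sunday is October 5 and the second is October 12.
April 12, 2025 falls between 15 March and 12 October, so daylight saving is in effect and Norove Prefecture is at UTC−07:30.
04:15 Norove Prefecture + 7h30m = 11:45 UTC.
Mesast Station stays on UTC+11:30 all year.
11:45 UTC + 11h30m = 23:15 Mesast Station.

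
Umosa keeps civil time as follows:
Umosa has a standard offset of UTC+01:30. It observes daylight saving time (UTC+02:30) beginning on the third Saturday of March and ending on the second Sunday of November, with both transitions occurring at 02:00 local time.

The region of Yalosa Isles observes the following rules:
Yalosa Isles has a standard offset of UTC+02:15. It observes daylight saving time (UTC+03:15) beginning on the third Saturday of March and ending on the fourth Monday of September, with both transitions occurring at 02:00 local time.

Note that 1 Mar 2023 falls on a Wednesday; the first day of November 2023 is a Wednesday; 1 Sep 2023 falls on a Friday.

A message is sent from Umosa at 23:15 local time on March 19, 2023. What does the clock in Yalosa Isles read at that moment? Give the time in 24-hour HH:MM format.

1 March 2023 is a Wednesday, so the first Saturday is March 4 and the third is March 18.
1 November 2023 is a Wednesday, so the first Sunday is November 5 and the second is November 12.
March 19, 2023 falls between 18 March and 12 November, so daylight saving is in effect and Umosa is at UTC+02:30.
23:15 Umosa − 2h30m = 20:45 UTC.
1 March 2023 is a Wednesday, so the first Saturday is March 4 and the third is March 18.
1 September 2023 is a Friday, so the first Monday is September 4 and the fourth is September 25.
At the standard offset (UTC+02:15), 20:45 UTC + 2h15m = 23:00 Yalosa Isles standard time.
Daylight saving runs 18 March – 25 September; the standard-time date in Yalosa Isles, March 19, 2023, is inside that window, so Yalosa Isles is at UTC+03:15.
20:45 UTC + 3h15m = 00:00 Yalosa Isles (rolling into the next day, 20 March 2023).

00:00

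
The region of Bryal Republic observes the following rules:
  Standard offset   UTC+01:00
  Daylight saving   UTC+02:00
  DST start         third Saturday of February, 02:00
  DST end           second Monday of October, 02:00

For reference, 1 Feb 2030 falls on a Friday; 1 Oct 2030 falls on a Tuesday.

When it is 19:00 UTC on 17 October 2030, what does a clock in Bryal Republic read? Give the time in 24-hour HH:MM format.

1 February 2030 is a Friday, so the first Saturday is February 2 and the third is February 16.
1 October 2030 is a Tuesday, so the first Monday is October 7 and the second is October 14.
At the standard offset (UTC+01:00), 19:00 UTC + 1h = 20:00 Bryal Republic standard time.
Daylight saving runs 16 February – 14 October; the standard-time date in Bryal Republic, 17 October 2030, is outside that window, so Bryal Republic is on standard time at UTC+01:00.
19:00 UTC + 1h = 20:00 local.

20:00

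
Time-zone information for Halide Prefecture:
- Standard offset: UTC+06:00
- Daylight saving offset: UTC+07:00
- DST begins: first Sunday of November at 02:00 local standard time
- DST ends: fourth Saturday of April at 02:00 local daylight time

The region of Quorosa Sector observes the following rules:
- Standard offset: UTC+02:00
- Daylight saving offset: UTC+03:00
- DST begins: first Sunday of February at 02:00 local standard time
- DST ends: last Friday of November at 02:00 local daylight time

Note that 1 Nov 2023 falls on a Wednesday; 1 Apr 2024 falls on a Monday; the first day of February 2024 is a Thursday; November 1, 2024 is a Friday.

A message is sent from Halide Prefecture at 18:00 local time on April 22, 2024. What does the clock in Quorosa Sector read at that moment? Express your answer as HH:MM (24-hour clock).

14:00

1 November 2023 is a Wednesday, so the first Sunday is November 5.
1 April 2024 is a Monday, so the first Saturday is April 6 and the fourth is April 27.
April 22, 2024 lies within the daylight-saving period (5 November 2023 – 27 April 2024), so Halide Prefecture is on daylight time, UTC+07:00.
18:00 Halide Prefecture − 7h = 11:00 UTC.
1 February 2024 is a Thursday, so the first Sunday is February 4.
1 November 2024 is a Friday, so Fridays fall on 1, 8, 15, 22, 29; the last is November 29.
At the standard offset (UTC+02:00), 11:00 UTC + 2h = 13:00 Quorosa Sector standard time.
The standard-time date in Quorosa Sector, April 22, 2024, lies within the daylight-saving period (4 February – 29 November), so Quorosa Sector is on daylight time, UTC+03:00.
11:00 UTC + 3h = 14:00 Quorosa Sector.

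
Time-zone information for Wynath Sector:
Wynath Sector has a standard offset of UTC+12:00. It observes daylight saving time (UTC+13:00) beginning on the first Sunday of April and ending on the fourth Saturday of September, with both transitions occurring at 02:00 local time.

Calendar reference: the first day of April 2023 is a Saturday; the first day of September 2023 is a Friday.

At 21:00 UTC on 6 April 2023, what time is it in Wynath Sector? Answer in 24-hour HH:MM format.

1 April 2023 is a Saturday, so the first Sunday is April 2.
1 September 2023 is a Friday, so the first Saturday is September 2 and the fourth is September 23.
At the standard offset (UTC+12:00), 21:00 UTC + 12h = 09:00 Wynath Sector standard time (rolling into the next day, 7 April 2023).
Daylight saving runs 2 April – 23 September; the standard-time date in Wynath Sector, 7 April 2023, is inside that window, so Wynath Sector is at UTC+13:00.
21:00 UTC + 13h = 10:00 local (rolling into the next day, 7 April 2023).

10:00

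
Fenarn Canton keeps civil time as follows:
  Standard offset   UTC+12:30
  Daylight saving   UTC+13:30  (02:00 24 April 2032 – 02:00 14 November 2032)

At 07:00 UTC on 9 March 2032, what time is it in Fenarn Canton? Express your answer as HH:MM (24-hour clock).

At the standard offset (UTC+12:30), 07:00 UTC + 12h30m = 19:30 Fenarn Canton standard time.
The standard-time date in Fenarn Canton, 9 March 2032, does not fall between 24 April and 14 November, so daylight saving is not in effect and Fenarn Canton is at UTC+12:30.
07:00 UTC + 12h30m = 19:30 local.

19:30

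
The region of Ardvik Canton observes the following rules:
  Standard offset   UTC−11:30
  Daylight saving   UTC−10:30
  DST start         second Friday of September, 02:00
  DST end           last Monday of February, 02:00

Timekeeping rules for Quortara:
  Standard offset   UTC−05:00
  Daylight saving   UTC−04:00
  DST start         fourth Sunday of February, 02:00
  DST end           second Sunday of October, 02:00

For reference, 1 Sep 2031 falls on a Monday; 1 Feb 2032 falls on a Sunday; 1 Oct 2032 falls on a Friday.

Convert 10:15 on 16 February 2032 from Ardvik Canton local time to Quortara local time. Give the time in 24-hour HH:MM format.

1 September 2031 is a Monday, so the first Friday is September 5 and the second is September 12.
1 February 2032 is a Sunday, so Mondays fall on 2, 9, 16, 23; the last is February 23.
16 February 2032 lies within the daylight-saving period (12 September 2031 – 23 February 2032), so Ardvik Canton is on daylight time, UTC−10:30.
10:15 Ardvik Canton + 10h30m = 20:45 UTC.
1 February 2032 is a Sunday, so the first Sunday is February 1 and the fourth is February 22.
1 October 2032 is a Friday, so the first Sunday is October 3 and the second is October 10.
At the standard offset (UTC−05:00), 20:45 UTC − 5h = 15:45 Quortara standard time.
Daylight saving runs 22 February – 10 October; the standard-time date in Quortara, 16 February 2032, is outside that window, so Quortara is on standard time at UTC−05:00.
20:45 UTC − 5h = 15:45 Quortara.

15:45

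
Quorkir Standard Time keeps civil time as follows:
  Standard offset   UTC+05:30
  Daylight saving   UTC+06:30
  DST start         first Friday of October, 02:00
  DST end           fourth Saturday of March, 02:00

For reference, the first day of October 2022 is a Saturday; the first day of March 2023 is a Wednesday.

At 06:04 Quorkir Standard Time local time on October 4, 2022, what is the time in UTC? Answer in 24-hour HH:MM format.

00:34

1 October 2022 is a Saturday, so the first Friday is October 7.
1 March 2023 is a Wednesday, so the first Saturday is March 4 and the fourth is March 25.
October 4, 2022 is outside the daylight-saving period (7 October 2022 – 25 March 2023), so Quorkir Standard Time is on standard time, UTC+05:30.
06:04 local − 5h30m = 00:34 UTC.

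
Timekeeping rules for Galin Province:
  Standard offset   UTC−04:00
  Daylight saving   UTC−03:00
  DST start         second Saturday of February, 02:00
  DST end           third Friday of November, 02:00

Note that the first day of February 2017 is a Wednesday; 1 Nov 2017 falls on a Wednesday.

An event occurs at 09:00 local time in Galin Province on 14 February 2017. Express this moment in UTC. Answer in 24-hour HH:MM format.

12:00

1 February 2017 is a Wednesday, so the first Saturday is February 4 and the second is February 11.
1 November 2017 is a Wednesday, so the first Friday is November 3 and the third is November 17.
14 February 2017 falls between 11 February and 17 November, so daylight saving is in effect and Galin Province is at UTC−03:00.
09:00 local + 3h = 12:00 UTC.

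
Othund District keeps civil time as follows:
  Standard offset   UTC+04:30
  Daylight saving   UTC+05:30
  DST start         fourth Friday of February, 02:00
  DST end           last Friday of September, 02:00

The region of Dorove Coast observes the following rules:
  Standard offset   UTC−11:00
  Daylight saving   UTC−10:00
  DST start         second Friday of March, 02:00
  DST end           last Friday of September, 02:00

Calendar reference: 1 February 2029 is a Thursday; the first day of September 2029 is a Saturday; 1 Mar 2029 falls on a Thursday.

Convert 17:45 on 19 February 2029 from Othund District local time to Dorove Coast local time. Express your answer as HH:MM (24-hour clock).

02:15

1 February 2029 is a Thursday, so the first Friday is February 2 and the fourth is February 23.
1 September 2029 is a Saturday, so Fridays fall on 7, 14, 21, 28; the last is September 28.
19 February 2029 is outside the daylight-saving period (23 February – 28 September), so Othund District is on standard time, UTC+04:30.
17:45 Othund District − 4h30m = 13:15 UTC.
1 March 2029 is a Thursday, so the first Friday is March 2 and the second is March 9.
1 September 2029 is a Saturday, so Fridays fall on 7, 14, 21, 28; the last is September 28.
At the standard offset (UTC−11:00), 13:15 UTC − 11h = 02:15 Dorove Coast standard time.
The standard-time date in Dorove Coast, 19 February 2029, does not fall between 9 March and 28 September, so daylight saving is not in effect and Dorove Coast is at UTC−11:00.
13:15 UTC − 11h = 02:15 Dorove Coast.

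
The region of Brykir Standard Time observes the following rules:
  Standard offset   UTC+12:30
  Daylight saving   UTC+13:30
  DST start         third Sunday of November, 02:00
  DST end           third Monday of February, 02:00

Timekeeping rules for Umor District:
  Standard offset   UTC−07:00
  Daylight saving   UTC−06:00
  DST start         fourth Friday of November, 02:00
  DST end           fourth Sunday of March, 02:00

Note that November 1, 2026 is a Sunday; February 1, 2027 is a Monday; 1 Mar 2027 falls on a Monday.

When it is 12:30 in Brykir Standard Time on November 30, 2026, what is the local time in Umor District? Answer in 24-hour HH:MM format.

17:00

1 November 2026 is a Sunday, so the first Sunday is November 1 and the third is November 15.
1 February 2027 is a Monday, so the first Monday is February 1 and the third is February 15.
November 30, 2026 lies within the daylight-saving period (15 November 2026 – 15 February 2027), so Brykir Standard Time is on daylight time, UTC+13:30.
12:30 Brykir Standard Time − 13h30m = 23:00 UTC (rolling into the previous day, 29 November 2026).
1 November 2026 is a Sunday, so the first Friday is November 6 and the fourth is November 27.
1 March 2027 is a Monday, so the first Sunday is March 7 and the fourth is March 28.
At the standard offset (UTC−07:00), 23:00 UTC − 7h = 16:00 Umor District standard time.
The standard-time date in Umor District, November 29, 2026, lies within the daylight-saving period (27 November 2026 – 28 March 2027), so Umor District is on daylight time, UTC−06:00.
23:00 UTC − 6h = 17:00 Umor District.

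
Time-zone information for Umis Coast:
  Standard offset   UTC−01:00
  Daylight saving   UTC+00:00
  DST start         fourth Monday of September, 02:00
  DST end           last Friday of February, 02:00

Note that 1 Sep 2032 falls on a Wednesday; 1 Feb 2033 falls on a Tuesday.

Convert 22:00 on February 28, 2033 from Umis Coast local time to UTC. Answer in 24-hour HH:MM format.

23:00

1 September 2032 is a Wednesday, so the first Monday is September 6 and the fourth is September 27.
1 February 2033 is a Tuesday, so Fridays fall on 4, 11, 18, 25; the last is February 25.
February 28, 2033 does not fall between 27 September 2032 and 25 February 2033, so daylight saving is not in effect and Umis Coast is at UTC−01:00.
22:00 local + 1h = 23:00 UTC.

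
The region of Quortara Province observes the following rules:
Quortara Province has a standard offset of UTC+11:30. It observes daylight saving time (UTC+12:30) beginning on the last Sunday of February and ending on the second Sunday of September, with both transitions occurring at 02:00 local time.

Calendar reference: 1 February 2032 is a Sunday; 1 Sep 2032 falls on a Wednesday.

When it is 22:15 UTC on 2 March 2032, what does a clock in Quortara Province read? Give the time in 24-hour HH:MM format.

10:45

1 February 2032 is a Sunday, so Sundays fall on 1, 8, 15, 22, 29; the last is February 29.
1 September 2032 is a Wednesday, so the first Sunday is September 5 and the second is September 12.
At the standard offset (UTC+11:30), 22:15 UTC + 11h30m = 09:45 Quortara Province standard time (rolling into the next day, 3 March 2032).
Daylight saving runs 29 February – 12 September; the standard-time date in Quortara Province, 3 March 2032, is inside that window, so Quortara Province is at UTC+12:30.
22:15 UTC + 12h30m = 10:45 local (rolling into the next day, 3 March 2032).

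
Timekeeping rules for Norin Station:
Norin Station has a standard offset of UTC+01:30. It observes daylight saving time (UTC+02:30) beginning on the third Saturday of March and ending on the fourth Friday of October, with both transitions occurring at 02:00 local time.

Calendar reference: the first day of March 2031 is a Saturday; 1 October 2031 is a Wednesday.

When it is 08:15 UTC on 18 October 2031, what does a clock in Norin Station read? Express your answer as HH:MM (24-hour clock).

10:45

1 March 2031 is a Saturday, so the first Saturday is March 1 and the third is March 15.
1 October 2031 is a Wednesday, so the first Friday is October 3 and the fourth is October 24.
At the standard offset (UTC+01:30), 08:15 UTC + 1h30m = 09:45 Norin Station standard time.
The standard-time date in Norin Station, 18 October 2031, lies within the daylight-saving period (15 March – 24 October), so Norin Station is on daylight time, UTC+02:30.
08:15 UTC + 2h30m = 10:45 local.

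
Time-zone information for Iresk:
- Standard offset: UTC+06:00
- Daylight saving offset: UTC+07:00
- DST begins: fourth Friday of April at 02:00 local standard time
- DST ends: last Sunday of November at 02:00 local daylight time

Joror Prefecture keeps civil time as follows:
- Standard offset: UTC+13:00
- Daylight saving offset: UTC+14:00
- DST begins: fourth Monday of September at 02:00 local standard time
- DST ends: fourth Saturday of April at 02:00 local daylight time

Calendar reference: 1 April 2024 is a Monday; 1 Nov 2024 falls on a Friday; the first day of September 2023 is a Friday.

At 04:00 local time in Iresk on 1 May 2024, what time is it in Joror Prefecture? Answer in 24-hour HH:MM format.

1 April 2024 is a Monday, so the first Friday is April 5 and the fourth is April 26.
1 November 2024 is a Friday, so Sundays fall on 3, 10, 17, 24; the last is November 24.
Daylight saving runs 26 April – 24 November; 1 May 2024 is inside that window, so Iresk is at UTC+07:00.
04:00 Iresk − 7h = 21:00 UTC (rolling into the previous day, 30 April 2024).
1 September 2023 is a Friday, so the first Monday is September 4 and the fourth is September 25.
1 April 2024 is a Monday, so the first Saturday is April 6 and the fourth is April 27.
At the standard offset (UTC+13:00), 21:00 UTC + 13h = 10:00 Joror Prefecture standard time (rolling into the next day, 1 May 2024).
The standard-time date in Joror Prefecture, 1 May 2024, is outside the daylight-saving period (25 September 2023 – 27 April 2024), so Joror Prefecture is on standard time, UTC+13:00.
21:00 UTC + 13h = 10:00 Joror Prefecture (rolling into the next day, 1 May 2024).

10:00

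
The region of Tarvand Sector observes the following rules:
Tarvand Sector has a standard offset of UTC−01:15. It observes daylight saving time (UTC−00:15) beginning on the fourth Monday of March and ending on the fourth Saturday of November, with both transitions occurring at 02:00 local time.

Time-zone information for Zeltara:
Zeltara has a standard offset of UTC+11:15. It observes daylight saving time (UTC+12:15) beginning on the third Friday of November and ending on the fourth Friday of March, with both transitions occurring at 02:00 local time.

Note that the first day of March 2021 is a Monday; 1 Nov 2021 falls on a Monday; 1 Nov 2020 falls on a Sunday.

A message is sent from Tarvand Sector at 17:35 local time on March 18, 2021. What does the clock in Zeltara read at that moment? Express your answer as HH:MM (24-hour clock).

07:05

1 March 2021 is a Monday, so the first Monday is March 1 and the fourth is March 22.
1 November 2021 is a Monday, so the first Saturday is November 6 and the fourth is November 27.
March 18, 2021 is outside the daylight-saving period (22 March – 27 November), so Tarvand Sector is on standard time, UTC−01:15.
17:35 Tarvand Sector + 1h15m = 18:50 UTC.
1 November 2020 is a Sunday, so the first Friday is November 6 and the third is November 20.
1 March 2021 is a Monday, so the first Friday is March 5 and the fourth is March 26.
At the standard offset (UTC+11:15), 18:50 UTC + 11h15m = 06:05 Zeltara standard time (rolling into the next day, 19 March 2021).
The standard-time date in Zeltara, March 19, 2021, lies within the daylight-saving period (20 November 2020 – 26 March 2021), so Zeltara is on daylight time, UTC+12:15.
18:50 UTC + 12h15m = 07:05 Zeltara (rolling into the next day, 19 March 2021).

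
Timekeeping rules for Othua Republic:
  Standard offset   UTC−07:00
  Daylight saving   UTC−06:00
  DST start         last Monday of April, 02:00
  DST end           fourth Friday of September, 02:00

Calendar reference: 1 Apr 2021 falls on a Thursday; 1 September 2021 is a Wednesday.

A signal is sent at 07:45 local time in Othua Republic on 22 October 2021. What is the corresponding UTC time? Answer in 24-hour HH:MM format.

14:45

1 April 2021 is a Thursday, so Mondays fall on 5, 12, 19, 26; the last is April 26.
1 September 2021 is a Wednesday, so the first Friday is September 3 and the fourth is September 24.
22 October 2021 is outside the daylight-saving period (26 April – 24 September), so Othua Republic is on standard time, UTC−07:00.
07:45 local + 7h = 14:45 UTC.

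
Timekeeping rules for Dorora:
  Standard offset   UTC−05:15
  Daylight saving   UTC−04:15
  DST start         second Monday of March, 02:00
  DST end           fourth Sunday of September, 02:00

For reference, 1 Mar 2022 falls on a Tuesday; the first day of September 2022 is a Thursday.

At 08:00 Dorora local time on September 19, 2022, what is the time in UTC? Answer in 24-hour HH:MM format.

1 March 2022 is a Tuesday, so the first Monday is March 7 and the second is March 14.
1 September 2022 is a Thursday, so the first Sunday is September 4 and the fourth is September 25.
September 19, 2022 lies within the daylight-saving period (14 March – 25 September), so Dorora is on daylight time, UTC−04:15.
08:00 local + 4h15m = 12:15 UTC.

12:15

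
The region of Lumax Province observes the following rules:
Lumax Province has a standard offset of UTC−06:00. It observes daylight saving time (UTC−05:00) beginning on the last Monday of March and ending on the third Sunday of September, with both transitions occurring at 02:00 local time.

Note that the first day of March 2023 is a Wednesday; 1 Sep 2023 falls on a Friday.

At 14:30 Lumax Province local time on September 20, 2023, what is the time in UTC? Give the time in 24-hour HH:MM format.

20:30

1 March 2023 is a Wednesday, so Mondays fall on 6, 13, 20, 27; the last is March 27.
1 September 2023 is a Friday, so the first Sunday is September 3 and the third is September 17.
September 20, 2023 is outside the daylight-saving period (27 March – 17 September), so Lumax Province is on standard time, UTC−06:00.
14:30 local + 6h = 20:30 UTC.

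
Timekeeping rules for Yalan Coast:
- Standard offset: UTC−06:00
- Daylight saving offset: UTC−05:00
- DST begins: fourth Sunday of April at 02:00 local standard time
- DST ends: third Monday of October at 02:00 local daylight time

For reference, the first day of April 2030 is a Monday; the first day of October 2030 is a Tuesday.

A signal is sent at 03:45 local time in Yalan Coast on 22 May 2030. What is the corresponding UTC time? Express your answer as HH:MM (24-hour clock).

08:45

1 April 2030 is a Monday, so the first Sunday is April 7 and the fourth is April 28.
1 October 2030 is a Tuesday, so the first Monday is October 7 and the third is October 21.
22 May 2030 falls between 28 April and 21 October, so daylight saving is in effect and Yalan Coast is at UTC−05:00.
03:45 local + 5h = 08:45 UTC.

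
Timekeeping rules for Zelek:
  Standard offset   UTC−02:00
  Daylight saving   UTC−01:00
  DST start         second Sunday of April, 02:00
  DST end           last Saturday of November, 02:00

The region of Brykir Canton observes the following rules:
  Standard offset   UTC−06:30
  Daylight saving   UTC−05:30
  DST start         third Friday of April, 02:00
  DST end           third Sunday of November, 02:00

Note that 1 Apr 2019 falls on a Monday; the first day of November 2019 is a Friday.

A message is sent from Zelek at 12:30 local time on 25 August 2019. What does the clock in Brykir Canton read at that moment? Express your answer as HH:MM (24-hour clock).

1 April 2019 is a Monday, so the first Sunday is April 7 and the second is April 14.
1 November 2019 is a Friday, so Saturdays fall on 2, 9, 16, 23, 30; the last is November 30.
25 August 2019 falls between 14 April and 30 November, so daylight saving is in effect and Zelek is at UTC−01:00.
12:30 Zelek + 1h = 13:30 UTC.
1 April 2019 is a Monday, so the first Friday is April 5 and the third is April 19.
1 November 2019 is a Friday, so the first Sunday is November 3 and the third is November 17.
At the standard offset (UTC−06:30), 13:30 UTC − 6h30m = 07:00 Brykir Canton standard time.
Daylight saving runs 19 April – 17 November; the standard-time date in Brykir Canton, 25 August 2019, is inside that window, so Brykir Canton is at UTC−05:30.
13:30 UTC − 5h30m = 08:00 Brykir Canton.

08:00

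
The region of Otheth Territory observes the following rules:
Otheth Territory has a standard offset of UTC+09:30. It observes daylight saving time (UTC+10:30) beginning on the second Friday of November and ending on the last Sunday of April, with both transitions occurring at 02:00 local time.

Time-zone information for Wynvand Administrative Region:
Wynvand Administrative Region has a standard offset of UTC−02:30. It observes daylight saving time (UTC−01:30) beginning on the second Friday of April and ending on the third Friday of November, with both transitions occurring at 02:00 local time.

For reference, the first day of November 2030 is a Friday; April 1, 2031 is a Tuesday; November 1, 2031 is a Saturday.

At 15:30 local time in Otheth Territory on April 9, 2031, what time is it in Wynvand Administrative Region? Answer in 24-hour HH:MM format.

1 November 2030 is a Friday, so the first Friday is November 1 and the second is November 8.
1 April 2031 is a Tuesday, so Sundays fall on 6, 13, 20, 27; the last is April 27.
Daylight saving runs 8 November 2030 – 27 April 2031; April 9, 2031 is inside that window, so Otheth Territory is at UTC+10:30.
15:30 Otheth Territory − 10h30m = 05:00 UTC.
1 April 2031 is a Tuesday, so the first Friday is April 4 and the second is April 11.
1 November 2031 is a Saturday, so the first Friday is November 7 and the third is November 21.
At the standard offset (UTC−02:30), 05:00 UTC − 2h30m = 02:30 Wynvand Administrative Region standard time.
The standard-time date in Wynvand Administrative Region, April 9, 2031, does not fall between 11 April and 21 November, so daylight saving is not in effect and Wynvand Administrative Region is at UTC−02:30.
05:00 UTC − 2h30m = 02:30 Wynvand Administrative Region.

02:30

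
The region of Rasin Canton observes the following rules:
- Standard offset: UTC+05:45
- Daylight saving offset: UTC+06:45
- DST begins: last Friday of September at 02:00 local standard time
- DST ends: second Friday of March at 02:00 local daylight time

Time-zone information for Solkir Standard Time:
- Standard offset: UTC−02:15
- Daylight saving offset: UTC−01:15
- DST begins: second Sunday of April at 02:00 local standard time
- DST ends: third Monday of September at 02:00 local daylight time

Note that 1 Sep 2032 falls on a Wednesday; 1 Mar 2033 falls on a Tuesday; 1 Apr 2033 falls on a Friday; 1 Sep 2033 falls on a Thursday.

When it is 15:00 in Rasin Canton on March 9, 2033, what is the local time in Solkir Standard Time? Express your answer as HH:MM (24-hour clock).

1 September 2032 is a Wednesday, so Fridays fall on 3, 10, 17, 24; the last is September 24.
1 March 2033 is a Tuesday, so the first Friday is March 4 and the second is March 11.
March 9, 2033 falls between 24 September 2032 and 11 March 2033, so daylight saving is in effect and Rasin Canton is at UTC+06:45.
15:00 Rasin Canton − 6h45m = 08:15 UTC.
1 April 2033 is a Friday, so the first Sunday is April 3 and the second is April 10.
1 September 2033 is a Thursday, so the first Monday is September 5 and the third is September 19.
At the standard offset (UTC−02:15), 08:15 UTC − 2h15m = 06:00 Solkir Standard Time standard time.
The standard-time date in Solkir Standard Time, March 9, 2033, is outside the daylight-saving period (10 April – 19 September), so Solkir Standard Time is on standard time, UTC−02:15.
08:15 UTC − 2h15m = 06:00 Solkir Standard Time.

06:00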